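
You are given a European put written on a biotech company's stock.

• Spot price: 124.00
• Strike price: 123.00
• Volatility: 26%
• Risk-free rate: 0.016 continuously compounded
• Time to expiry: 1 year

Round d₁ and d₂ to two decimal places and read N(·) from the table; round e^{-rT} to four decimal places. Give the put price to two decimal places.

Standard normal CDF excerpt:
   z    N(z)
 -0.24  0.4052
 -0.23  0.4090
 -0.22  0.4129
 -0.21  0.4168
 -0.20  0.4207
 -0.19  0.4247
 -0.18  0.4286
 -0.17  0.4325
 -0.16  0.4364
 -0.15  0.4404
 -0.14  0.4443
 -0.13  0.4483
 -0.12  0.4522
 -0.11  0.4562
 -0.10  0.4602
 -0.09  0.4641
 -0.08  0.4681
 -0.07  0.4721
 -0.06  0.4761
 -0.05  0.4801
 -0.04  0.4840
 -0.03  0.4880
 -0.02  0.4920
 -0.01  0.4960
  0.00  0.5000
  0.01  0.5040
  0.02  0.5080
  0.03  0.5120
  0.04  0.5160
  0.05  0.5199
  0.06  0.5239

11.26

σ√T = 0.26 × 1.0000 = 0.2600
d₁ = [ln(124/123) + (0.016 + 0.26²/2)·1] / 0.2600 = [0.0081 + 0.0498] / 0.2600 = 0.2227 which rounds to 0.22
d₂ = d₁ − σ√T = 0.2227 − 0.2600 = -0.0373 which rounds to -0.04
exp(−rT) = exp(−0.016·1) = 0.9841
P = 123·0.9841·N(0.04) − 124·N(-0.22) = 123·0.9841·0.5160 − 124·0.4129 = 62.4589 − 51.1996 = 11.2593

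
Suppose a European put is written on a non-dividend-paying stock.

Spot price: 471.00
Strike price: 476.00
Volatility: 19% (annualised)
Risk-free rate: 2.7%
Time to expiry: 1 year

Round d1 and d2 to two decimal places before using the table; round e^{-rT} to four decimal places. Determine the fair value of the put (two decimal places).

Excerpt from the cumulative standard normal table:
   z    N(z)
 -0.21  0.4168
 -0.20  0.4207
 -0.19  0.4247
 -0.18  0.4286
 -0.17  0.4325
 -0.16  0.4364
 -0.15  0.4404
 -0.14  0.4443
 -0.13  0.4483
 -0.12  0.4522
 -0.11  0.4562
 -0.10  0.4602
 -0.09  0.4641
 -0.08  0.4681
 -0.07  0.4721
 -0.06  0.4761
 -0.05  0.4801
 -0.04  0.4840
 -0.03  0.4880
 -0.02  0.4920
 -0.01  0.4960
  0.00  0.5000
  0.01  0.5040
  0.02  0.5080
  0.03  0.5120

σ√T = 0.19 × 1.0000 = 0.1900
d₁ = [ln(471/476) + (0.027 + 0.19²/2)·1] / 0.1900 = [-0.0106 + 0.0450] / 0.1900 = 0.1815 ≈ 0.18
d₂ = d₁ − σ√T = 0.1815 − 0.1900 = -0.0085 ≈ -0.01
e^(−rT) = e^(−0.027·1) = 0.9734
N(−d₂) = N(0.01) = 0.5040;  N(−d₁) = N(-0.18) = 0.4286
P = 476·0.9734·0.5040 − 471·0.4286 = 233.5226 − 201.8706 = 31.6520

31.65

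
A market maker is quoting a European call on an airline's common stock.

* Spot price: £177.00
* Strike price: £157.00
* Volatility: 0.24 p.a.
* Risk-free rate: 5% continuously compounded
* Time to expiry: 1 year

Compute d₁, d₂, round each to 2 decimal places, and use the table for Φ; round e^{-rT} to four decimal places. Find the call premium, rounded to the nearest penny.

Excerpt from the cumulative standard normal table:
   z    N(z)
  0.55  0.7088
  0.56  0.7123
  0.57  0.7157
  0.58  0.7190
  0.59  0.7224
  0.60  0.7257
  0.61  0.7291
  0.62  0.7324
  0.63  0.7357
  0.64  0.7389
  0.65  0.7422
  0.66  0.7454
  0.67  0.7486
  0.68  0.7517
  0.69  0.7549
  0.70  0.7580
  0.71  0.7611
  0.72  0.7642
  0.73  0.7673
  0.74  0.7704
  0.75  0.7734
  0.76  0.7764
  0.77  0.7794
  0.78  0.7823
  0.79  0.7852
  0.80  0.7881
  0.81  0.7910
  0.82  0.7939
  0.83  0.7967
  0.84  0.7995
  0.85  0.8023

T = 1;  σ√T = 0.2400
d₁ = [ln(177/157) + (0.05 + ½·0.24²)·1] / (σ√T) = (0.1199 + 0.0788) / 0.2400 = 0.8279 which rounds to 0.83
d₂ = 0.8279 − 0.2400 = 0.5879 which rounds to 0.59
exp(−rT) = exp(−0.05·1) = 0.9512
C = 177·N(0.83) − 157·0.9512·N(0.59) = 177·0.7967 − 157·0.9512·0.7224 = 141.0159 − 107.8821 = 33.1338

£33.13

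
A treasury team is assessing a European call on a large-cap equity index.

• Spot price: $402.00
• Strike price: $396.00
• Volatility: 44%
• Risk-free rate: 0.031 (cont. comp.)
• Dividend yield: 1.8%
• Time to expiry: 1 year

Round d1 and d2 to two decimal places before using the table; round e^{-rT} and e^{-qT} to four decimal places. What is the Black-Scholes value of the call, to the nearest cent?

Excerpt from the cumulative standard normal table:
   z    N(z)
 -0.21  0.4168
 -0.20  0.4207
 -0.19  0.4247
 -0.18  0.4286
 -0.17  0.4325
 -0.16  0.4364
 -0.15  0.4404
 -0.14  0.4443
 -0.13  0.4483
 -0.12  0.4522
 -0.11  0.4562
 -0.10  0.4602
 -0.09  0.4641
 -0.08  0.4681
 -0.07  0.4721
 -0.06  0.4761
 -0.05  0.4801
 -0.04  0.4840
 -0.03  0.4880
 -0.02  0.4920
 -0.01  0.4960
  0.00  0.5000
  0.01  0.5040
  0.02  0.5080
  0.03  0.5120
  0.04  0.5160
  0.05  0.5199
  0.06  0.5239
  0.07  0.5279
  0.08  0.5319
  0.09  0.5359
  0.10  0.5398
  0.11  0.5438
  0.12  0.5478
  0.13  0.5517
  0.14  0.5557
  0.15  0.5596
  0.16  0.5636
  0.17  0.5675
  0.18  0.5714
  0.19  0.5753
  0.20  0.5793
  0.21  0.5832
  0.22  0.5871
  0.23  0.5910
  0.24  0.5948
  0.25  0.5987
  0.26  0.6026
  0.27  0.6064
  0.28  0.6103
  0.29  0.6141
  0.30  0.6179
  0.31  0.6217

$73.43

σ√T = 0.44 × 1.0000 = 0.4400
d₁ = [ln(402/396) + (0.031 − 0.018 + ½·0.44²)·1] / (σ√T) = (0.0150 + 0.1098) / 0.4400 = 0.2837 which rounds to 0.28
d₂ = 0.2837 − 0.4400 = -0.1563 which rounds to -0.16
exp(−qT) = exp(−0.018·1) = 0.9822;  exp(−rT) = exp(−0.031·1) = 0.9695
N(d₁) = N(0.28) = 0.6103;  N(d₂) = N(-0.16) = 0.4364
C = 402·0.9822·0.6103 − 396·0.9695·0.4364 = 240.9735 − 167.5436 = 73.4300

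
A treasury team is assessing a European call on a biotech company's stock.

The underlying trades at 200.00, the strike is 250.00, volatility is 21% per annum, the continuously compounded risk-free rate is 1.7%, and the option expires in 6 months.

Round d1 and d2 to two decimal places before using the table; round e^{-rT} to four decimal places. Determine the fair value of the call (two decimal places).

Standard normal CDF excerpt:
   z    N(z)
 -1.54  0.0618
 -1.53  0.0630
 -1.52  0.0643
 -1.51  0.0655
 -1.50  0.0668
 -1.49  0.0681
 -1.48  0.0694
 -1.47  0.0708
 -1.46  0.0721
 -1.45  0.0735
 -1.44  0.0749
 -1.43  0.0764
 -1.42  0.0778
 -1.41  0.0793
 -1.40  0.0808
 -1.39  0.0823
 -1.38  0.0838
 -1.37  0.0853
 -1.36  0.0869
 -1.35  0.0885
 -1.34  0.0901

σ√T = 0.21 × 0.7071 = 0.1485
ln(S/K) + (r + σ²/2)T = ln(200/250) + (0.017 + 0.21²/2)·0.5 = -0.2231 + 0.0195 = -0.2036
d₁ = -0.2036 / 0.1485 = -1.3712 which rounds to -1.37
d₂ = d₁ − σ√T = -1.3712 − 0.1485 = -1.5197 which rounds to -1.52
exp(−rT) = exp(−0.017·0.5) = 0.9915
N(d₁) = N(-1.37) = 0.0853;  N(d₂) = N(-1.52) = 0.0643
C = 200·0.0853 − 250·0.9915·0.0643 = 17.0600 − 15.9384 = 1.1216

1.12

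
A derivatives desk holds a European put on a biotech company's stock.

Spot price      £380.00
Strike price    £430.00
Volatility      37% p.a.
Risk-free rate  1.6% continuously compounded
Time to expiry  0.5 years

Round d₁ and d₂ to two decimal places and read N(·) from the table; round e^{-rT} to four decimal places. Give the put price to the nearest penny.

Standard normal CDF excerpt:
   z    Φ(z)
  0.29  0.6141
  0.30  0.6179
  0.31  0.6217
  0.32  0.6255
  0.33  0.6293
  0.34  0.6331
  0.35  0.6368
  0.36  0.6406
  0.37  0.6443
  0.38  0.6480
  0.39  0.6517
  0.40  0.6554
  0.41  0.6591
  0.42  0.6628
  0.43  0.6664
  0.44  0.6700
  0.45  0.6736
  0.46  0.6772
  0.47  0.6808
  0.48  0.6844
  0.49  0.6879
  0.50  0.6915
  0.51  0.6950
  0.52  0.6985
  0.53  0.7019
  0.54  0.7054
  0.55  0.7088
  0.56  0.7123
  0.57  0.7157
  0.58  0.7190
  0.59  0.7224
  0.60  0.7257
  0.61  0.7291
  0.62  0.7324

σ√T = 0.37·√0.5 = 0.2616
d₁ = [ln(380/430) + (0.016 + 0.37²/2)·0.5] / 0.2616 = [-0.1236 + 0.0422] / 0.2616 = -0.3111 → -0.31
d₂ = d₁ − σ√T = -0.3111 − 0.2616 = -0.5727 → -0.57
exp(−rT) = exp(−0.016·0.5) = 0.9920
N(−d₂) = N(0.57) = 0.7157;  N(−d₁) = N(0.31) = 0.6217
P = 430·0.9920·0.7157 − 380·0.6217 = 305.2890 − 236.2460 = 69.0430

£69.04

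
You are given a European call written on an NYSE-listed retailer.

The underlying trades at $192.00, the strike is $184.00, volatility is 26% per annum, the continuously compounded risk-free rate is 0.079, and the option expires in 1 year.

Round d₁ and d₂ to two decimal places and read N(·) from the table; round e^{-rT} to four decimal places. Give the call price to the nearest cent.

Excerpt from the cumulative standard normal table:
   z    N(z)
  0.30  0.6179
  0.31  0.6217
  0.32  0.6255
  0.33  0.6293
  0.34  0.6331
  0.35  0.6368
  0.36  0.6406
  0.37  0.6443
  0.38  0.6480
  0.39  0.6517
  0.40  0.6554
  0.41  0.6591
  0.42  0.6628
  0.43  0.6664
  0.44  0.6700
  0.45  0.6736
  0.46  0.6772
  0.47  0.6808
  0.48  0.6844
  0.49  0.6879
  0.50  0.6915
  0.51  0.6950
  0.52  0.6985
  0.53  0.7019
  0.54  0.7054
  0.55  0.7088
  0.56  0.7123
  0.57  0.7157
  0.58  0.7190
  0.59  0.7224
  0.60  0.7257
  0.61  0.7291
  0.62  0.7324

T = 1;  σ√T = 0.2600
d₁ = [ln(192/184) + (0.079 + 0.26²/2)·1] / 0.2600 = [0.0426 + 0.1128] / 0.2600 = 0.5975 which rounds to 0.60
d₂ = d₁ − σ√T = 0.5975 − 0.2600 = 0.3375 which rounds to 0.34
e^(−rT) = e^(−0.079·1) = 0.9240
C = 192·N(0.60) − 184·0.9240·N(0.34) = 192·0.7257 − 184·0.9240·0.6331 = 139.3344 − 107.6371 = 31.6973

$31.70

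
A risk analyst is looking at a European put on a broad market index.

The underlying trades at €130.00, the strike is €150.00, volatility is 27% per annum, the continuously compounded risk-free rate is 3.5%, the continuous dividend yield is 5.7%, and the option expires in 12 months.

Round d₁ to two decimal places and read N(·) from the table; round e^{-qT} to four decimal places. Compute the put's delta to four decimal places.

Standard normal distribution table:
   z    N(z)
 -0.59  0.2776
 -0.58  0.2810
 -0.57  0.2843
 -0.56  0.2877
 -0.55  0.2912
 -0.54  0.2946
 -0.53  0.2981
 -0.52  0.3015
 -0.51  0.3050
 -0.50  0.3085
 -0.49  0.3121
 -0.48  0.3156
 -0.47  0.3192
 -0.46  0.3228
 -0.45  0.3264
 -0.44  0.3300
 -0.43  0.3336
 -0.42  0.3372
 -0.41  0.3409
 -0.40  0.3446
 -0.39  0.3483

σ√T = 0.27 × 1.0000 = 0.2700
d₁ = [ln(130/150) + (0.035 − 0.057 + ½·0.27²)·1] / (σ√T) = (-0.1431 + 0.0145) / 0.2700 = -0.4765 which rounds to -0.48
N(d₁) = N(-0.48) = 0.3156
Δ_put = exp(−qT)·(N(d₁) − 1) = 0.9446·(0.3156 − 1) = -0.6465

-0.6465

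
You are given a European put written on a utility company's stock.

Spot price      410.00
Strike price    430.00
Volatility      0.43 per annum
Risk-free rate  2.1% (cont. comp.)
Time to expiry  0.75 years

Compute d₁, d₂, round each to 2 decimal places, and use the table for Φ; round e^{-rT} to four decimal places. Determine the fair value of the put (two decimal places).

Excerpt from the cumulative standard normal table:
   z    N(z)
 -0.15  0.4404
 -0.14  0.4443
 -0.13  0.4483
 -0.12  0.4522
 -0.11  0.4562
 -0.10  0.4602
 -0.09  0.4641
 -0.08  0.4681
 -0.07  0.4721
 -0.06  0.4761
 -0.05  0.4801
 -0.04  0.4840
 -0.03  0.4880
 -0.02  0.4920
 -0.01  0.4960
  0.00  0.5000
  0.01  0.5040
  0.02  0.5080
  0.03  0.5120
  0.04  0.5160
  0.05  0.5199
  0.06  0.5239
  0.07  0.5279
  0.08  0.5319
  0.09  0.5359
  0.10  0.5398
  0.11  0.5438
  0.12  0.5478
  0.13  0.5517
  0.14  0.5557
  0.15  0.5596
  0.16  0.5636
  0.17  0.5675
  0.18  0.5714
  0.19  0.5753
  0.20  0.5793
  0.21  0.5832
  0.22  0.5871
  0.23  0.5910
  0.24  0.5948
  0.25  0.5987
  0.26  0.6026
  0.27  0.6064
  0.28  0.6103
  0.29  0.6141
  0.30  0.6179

68.00

σ√T = 0.43·√0.75 = 0.3724
d₁ = [ln(410/430) + (0.021 + 0.43²/2)·0.75] / 0.3724 = [-0.0476 + 0.0851] / 0.3724 = 0.1006 which rounds to 0.10
d₂ = d₁ − σ√T = 0.1006 − 0.3724 = -0.2718 which rounds to -0.27
exp(−rT) = exp(−0.021·0.75) = 0.9844
N(−d₂) = N(0.27) = 0.6064;  N(−d₁) = N(-0.10) = 0.4602
P = 430·0.9844·0.6064 − 410·0.4602 = 256.6843 − 188.6820 = 68.0023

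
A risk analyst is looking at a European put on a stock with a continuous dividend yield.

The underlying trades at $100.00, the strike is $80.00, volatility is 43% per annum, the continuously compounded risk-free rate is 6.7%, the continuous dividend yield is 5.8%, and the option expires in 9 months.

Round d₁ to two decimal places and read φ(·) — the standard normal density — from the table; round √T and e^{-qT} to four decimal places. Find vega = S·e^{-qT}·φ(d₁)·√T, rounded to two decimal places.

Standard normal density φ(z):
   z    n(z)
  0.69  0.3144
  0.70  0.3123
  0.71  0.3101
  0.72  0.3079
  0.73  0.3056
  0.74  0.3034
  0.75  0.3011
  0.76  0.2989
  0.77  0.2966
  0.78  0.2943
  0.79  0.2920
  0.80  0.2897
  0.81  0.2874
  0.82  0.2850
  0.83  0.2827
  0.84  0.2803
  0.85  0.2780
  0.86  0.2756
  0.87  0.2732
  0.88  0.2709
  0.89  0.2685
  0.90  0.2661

24.02

σ√T = 0.43 × 0.8660 = 0.3724
d₁ = [ln(100/80) + (0.067 − 0.058 + 0.43²/2)·0.75] / 0.3724 = [0.2231 + 0.0761] / 0.3724 = 0.8035 which rounds to 0.80
√T = √0.75 = 0.8660
φ(d₁) = φ(0.80) = 0.2897
e^(−qT) = e^(−0.058·0.75) = 0.9574
vega = S·e^(−qT)·φ(d₁)·√T = 100·0.9574·0.2897·0.8660 = 24.0193
(Vega is the same for a European call and put with the same parameters.)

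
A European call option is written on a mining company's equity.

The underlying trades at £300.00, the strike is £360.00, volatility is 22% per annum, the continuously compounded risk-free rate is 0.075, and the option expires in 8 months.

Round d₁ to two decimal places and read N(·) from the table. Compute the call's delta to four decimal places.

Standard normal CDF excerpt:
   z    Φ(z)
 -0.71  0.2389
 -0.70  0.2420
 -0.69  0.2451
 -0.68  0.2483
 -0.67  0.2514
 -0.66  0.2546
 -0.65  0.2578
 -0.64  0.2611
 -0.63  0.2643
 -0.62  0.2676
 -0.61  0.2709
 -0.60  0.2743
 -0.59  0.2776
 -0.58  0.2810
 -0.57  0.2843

0.2578

T = 0.6667;  σ√T = 0.1796
d₁ = [ln(300/360) + (0.075 + 0.22²/2)·0.6667] / 0.1796 = [-0.1823 + 0.0661] / 0.1796 = -0.6468 → -0.65
N(d₁) = N(-0.65) = 0.2578
Δ_call = N(d₁) = 0.2578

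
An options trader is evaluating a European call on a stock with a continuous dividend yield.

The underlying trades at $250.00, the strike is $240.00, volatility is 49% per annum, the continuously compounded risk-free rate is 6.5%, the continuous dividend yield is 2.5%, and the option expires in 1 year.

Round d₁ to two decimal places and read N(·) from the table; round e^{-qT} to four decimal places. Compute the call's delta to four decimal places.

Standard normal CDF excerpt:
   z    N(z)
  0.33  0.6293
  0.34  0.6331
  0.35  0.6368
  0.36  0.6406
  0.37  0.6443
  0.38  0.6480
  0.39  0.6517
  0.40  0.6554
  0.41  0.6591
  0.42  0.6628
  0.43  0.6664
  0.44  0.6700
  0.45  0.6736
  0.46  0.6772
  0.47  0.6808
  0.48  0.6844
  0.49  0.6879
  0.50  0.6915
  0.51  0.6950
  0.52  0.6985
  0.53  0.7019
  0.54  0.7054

0.6428

T = 1;  σ√T = 0.4900
d₁ = [ln(250/240) + (0.065 − 0.025 + 0.49²/2)·1] / 0.4900 = [0.0408 + 0.1600] / 0.4900 = 0.4099 which rounds to 0.41
N(d₁) = N(0.41) = 0.6591
Δ_call = exp(−qT)·N(d₁) = 0.9753·0.6591 = 0.6428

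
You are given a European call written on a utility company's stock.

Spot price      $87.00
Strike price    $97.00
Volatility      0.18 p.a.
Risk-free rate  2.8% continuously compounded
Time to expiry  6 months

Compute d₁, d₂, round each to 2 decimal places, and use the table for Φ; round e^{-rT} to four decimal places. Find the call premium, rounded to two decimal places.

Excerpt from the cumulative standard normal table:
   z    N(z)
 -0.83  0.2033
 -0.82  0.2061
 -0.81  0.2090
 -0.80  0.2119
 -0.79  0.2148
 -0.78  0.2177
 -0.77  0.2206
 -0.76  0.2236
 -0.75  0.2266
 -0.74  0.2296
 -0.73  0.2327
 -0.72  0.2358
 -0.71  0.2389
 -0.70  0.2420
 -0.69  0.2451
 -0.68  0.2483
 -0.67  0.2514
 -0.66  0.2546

$1.61

σ√T = 0.18 × 0.7071 = 0.1273
ln(S/K) + (r + σ²/2)T = ln(87/97) + (0.028 + 0.18²/2)·0.5 = -0.1088 + 0.0221 = -0.0867
d₁ = -0.0867 / 0.1273 = -0.6812 ⇒ -0.68
d₂ = d₁ − σ√T = -0.6812 − 0.1273 = -0.8085 ⇒ -0.81
exp(−rT) = exp(−0.028·0.5) = 0.9861
N(d₁) = N(-0.68) = 0.2483;  N(d₂) = N(-0.81) = 0.2090
C = 87·0.2483 − 97·0.9861·0.2090 = 21.6021 − 19.9912 = 1.6109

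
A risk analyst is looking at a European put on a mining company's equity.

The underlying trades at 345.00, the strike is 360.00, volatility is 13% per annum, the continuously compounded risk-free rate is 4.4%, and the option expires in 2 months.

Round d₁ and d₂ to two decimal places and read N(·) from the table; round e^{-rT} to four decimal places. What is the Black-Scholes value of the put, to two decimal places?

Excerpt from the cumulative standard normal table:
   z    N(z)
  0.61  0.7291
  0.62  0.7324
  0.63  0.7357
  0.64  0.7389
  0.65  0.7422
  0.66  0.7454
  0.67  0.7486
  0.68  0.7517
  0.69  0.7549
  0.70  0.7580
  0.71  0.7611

σ√T = 0.13 × 0.4082 = 0.0531
d₁ = [ln(345/360) + (0.044 + 0.13²/2)·0.1667] / 0.0531 = [-0.0426 + 0.0087] / 0.0531 = -0.6372 ≈ -0.64
d₂ = d₁ − σ√T = -0.6372 − 0.0531 = -0.6903 ≈ -0.69
e^(−rT) = e^(−0.044·0.1667) = 0.9927
P = 360·0.9927·N(0.69) − 345·N(0.64) = 360·0.9927·0.7549 − 345·0.7389 = 269.7801 − 254.9205 = 14.8596

14.86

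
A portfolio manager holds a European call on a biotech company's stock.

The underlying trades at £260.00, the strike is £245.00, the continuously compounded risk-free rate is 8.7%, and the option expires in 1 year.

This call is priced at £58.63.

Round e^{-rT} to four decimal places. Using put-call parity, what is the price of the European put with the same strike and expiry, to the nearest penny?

e^(−rT) = e^(−0.087·1) = 0.9167
Put-call parity: C − P = S − K·e^(−rT) = 260 − 245·0.9167 = 260 − 224.5915 = 35.4085
P = C − (C − P) = 58.63 − (35.4085) = 23.2215

£23.22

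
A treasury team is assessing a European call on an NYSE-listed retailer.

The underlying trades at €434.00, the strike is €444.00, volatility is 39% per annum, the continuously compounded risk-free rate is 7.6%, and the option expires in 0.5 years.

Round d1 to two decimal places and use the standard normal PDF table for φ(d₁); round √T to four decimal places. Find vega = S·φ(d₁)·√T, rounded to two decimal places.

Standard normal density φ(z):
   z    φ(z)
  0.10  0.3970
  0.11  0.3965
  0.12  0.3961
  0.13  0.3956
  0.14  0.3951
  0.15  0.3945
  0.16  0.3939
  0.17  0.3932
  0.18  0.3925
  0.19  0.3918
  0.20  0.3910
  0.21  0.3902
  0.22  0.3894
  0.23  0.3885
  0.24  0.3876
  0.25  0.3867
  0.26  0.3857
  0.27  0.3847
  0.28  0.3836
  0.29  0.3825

σ√T = 0.39·√0.5 = 0.2758
d₁ = [ln(434/444) + (0.076 + 0.39²/2)·0.5] / 0.2758 = [-0.0228 + 0.0760] / 0.2758 = 0.1931 ≈ 0.19
√T = √0.5 = 0.7071
φ(d₁) = φ(0.19) = 0.3918
vega = S·φ(d₁)·√T = 434·0.3918·0.7071 = 120.2361

120.24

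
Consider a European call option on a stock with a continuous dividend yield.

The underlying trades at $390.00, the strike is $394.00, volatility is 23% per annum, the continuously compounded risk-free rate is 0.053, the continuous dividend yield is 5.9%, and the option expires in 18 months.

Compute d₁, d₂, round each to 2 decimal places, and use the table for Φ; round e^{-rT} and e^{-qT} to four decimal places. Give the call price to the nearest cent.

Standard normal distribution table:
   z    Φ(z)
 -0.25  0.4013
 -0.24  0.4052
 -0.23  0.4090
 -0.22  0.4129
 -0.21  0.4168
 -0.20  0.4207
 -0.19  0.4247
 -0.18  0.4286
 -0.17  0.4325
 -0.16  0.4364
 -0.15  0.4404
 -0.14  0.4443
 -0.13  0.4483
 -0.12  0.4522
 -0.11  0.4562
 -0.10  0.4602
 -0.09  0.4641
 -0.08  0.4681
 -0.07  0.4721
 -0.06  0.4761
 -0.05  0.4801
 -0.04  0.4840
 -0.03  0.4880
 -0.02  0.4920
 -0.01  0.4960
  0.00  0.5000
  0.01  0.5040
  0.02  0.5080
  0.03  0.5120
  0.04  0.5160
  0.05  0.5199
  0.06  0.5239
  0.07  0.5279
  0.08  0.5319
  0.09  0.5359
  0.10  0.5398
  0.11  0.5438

σ√T = 0.23·√1.5 = 0.2817
ln(S/K) + (r − q + σ²/2)T = ln(390/394) + (0.053 − 0.059 + 0.23²/2)·1.5 = -0.0102 + 0.0307 = 0.0205
d₁ = 0.0205 / 0.2817 = 0.0727 ⇒ 0.07
d₂ = d₁ − σ√T = 0.0727 − 0.2817 = -0.2090 ⇒ -0.21
exp(−qT) = exp(−0.059·1.5) = 0.9153;  exp(−rT) = exp(−0.053·1.5) = 0.9236
N(d₁) = N(0.07) = 0.5279;  N(d₂) = N(-0.21) = 0.4168
C = 390·0.9153·0.5279 − 394·0.9236·0.4168 = 188.4429 − 151.6729 = 36.7700

$36.77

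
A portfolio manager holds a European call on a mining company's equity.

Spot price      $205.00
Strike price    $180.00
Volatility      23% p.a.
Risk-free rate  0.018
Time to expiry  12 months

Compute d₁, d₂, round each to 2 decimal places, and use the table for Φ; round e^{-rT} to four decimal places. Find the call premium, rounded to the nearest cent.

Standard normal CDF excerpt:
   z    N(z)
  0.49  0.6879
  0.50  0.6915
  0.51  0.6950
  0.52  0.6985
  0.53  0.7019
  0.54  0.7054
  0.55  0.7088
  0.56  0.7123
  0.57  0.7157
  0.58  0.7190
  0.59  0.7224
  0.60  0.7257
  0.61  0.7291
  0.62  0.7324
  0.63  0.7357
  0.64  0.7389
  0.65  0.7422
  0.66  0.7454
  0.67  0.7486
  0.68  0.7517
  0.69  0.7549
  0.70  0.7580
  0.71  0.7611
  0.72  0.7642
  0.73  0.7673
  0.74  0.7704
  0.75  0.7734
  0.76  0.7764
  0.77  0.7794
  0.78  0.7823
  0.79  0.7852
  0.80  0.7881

T = 1;  σ√T = 0.2300
d₁ = [ln(205/180) + (0.018 + 0.23²/2)·1] / 0.2300 = [0.1301 + 0.0445] / 0.2300 = 0.7587 → 0.76
d₂ = d₁ − σ√T = 0.7587 − 0.2300 = 0.5287 → 0.53
e^(−rT) = e^(−0.018·1) = 0.9822
N(d₁) = N(0.76) = 0.7764;  N(d₂) = N(0.53) = 0.7019
C = 205·0.7764 − 180·0.9822·0.7019 = 159.1620 − 124.0931 = 35.0689

$35.07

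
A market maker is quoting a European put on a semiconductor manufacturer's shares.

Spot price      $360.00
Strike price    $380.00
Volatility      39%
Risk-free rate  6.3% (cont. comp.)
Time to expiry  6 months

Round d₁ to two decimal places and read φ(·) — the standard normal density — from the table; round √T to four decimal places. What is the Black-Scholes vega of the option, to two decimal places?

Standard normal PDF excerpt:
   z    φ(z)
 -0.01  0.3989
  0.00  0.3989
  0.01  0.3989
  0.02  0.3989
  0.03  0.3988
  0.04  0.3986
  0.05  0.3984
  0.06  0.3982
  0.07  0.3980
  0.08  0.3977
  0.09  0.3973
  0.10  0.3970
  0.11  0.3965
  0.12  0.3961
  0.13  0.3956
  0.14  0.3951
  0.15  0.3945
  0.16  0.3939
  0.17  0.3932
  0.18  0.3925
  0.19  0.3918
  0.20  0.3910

T = 0.5;  σ√T = 0.2758
ln(S/K) + (r + σ²/2)T = ln(360/380) + (0.063 + 0.39²/2)·0.5 = -0.0541 + 0.0695 = 0.0155
d₁ = 0.0155 / 0.2758 = 0.0561 ≈ 0.06
√T = √0.5 = 0.7071
φ(d₁) = φ(0.06) = 0.3982
vega = S·φ(d₁)·√T = 360·0.3982·0.7071 = 101.3642
(The call has the same vega.)

101.36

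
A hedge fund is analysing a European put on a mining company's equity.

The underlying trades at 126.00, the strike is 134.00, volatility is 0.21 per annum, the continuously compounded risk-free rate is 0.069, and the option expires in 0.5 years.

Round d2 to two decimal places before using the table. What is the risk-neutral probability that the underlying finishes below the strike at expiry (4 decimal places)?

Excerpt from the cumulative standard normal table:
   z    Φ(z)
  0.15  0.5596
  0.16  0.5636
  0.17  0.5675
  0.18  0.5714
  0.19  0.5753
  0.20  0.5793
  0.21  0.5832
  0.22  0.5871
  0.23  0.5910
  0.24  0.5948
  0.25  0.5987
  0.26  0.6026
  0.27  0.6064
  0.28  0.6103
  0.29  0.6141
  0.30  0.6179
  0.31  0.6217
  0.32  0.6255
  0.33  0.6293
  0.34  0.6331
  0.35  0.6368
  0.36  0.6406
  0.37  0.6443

T = 0.5;  σ√T = 0.1485
d₁ = [ln(126/134) + (0.069 + 0.21²/2)·0.5] / 0.1485 = [-0.0616 + 0.0455] / 0.1485 = -0.1080 → -0.11
d₂ = d₁ − σ√T = -0.1080 − 0.1485 = -0.2565 → -0.26
Pr(exercise) under Q = N(−d₂) = N(0.26) = 0.6026

0.6026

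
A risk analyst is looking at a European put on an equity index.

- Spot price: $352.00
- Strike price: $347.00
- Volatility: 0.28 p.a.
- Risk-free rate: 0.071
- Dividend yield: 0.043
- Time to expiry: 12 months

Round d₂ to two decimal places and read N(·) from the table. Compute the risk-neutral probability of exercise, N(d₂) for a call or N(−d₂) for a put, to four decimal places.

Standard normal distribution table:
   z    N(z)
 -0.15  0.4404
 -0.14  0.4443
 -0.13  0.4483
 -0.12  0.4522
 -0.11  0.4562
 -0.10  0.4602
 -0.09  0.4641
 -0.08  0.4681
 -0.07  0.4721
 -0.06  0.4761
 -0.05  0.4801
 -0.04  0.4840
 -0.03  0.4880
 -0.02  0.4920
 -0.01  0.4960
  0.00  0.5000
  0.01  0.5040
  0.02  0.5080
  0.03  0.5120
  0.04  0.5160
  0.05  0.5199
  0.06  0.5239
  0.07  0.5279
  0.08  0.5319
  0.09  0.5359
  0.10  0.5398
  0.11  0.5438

0.4960

σ√T = 0.28·√1 = 0.2800
d₁ = [ln(352/347) + (0.071 − 0.043 + 0.28²/2)·1] / 0.2800 = [0.0143 + 0.0672] / 0.2800 = 0.2911 ≈ 0.29
d₂ = d₁ − σ√T = 0.2911 − 0.2800 = 0.0111 ≈ 0.01
Pr(exercise) under Q = N(−d₂) = N(-0.01) = 0.4960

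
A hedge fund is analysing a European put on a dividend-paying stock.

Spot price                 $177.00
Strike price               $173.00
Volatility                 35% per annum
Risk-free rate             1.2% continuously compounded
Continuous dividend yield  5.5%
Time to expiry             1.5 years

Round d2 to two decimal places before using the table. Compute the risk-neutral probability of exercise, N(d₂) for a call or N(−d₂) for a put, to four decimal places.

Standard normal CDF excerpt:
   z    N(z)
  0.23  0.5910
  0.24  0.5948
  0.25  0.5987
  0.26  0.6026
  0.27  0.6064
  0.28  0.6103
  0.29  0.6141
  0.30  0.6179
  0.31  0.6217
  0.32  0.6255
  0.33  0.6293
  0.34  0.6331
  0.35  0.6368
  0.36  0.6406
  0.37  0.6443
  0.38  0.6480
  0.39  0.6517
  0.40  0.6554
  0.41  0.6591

0.6217

T = 1.5;  σ√T = 0.4287
d₁ = [ln(177/173) + (0.012 − 0.055 + ½·0.35²)·1.5] / (σ√T) = (0.0229 + 0.0274) / 0.4287 = 0.1172 which rounds to 0.12
d₂ = 0.1172 − 0.4287 = -0.3115 which rounds to -0.31
Risk-neutral Pr[S_T < K] = N(−d₂) = N(0.31) = 0.6217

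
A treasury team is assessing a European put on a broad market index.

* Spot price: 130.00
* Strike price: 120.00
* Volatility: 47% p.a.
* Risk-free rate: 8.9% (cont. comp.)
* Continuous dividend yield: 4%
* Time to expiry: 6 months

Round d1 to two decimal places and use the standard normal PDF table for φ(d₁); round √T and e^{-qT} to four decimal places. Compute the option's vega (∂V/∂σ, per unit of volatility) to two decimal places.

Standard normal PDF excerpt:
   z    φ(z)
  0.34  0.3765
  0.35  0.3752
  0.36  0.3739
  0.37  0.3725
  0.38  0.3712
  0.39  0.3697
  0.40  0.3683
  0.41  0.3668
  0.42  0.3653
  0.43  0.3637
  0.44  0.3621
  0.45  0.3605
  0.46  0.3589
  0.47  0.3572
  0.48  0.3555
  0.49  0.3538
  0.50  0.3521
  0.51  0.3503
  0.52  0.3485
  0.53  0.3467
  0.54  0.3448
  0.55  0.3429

32.03

σ√T = 0.47·√0.5 = 0.3323
d₁ = [ln(130/120) + (0.089 − 0.04 + 0.47²/2)·0.5] / 0.3323 = [0.0800 + 0.0797] / 0.3323 = 0.4807 which rounds to 0.48
√T = √0.5 = 0.7071
φ(d₁) = φ(0.48) = 0.3555
exp(−qT) = exp(−0.04·0.5) = 0.9802
vega = S·exp(−qT)·φ(d₁)·√T = 130·0.9802·0.3555·0.7071 = 32.0316
(The call has the same vega.)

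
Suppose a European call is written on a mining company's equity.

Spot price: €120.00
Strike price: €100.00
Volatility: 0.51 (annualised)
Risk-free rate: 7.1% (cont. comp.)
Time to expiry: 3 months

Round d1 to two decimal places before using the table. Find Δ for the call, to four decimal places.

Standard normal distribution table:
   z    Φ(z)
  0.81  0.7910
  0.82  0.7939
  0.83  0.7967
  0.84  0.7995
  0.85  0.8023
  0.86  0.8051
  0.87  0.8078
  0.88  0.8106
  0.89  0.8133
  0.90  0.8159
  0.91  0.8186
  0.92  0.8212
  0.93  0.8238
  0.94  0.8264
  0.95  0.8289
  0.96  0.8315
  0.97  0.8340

σ√T = 0.51 × 0.5000 = 0.2550
d₁ = [ln(120/100) + (0.071 + ½·0.51²)·0.25] / (σ√T) = (0.1823 + 0.0503) / 0.2550 = 0.9121 → 0.91
N(d₁) = N(0.91) = 0.8186
Δ_call = N(d₁) = 0.8186

0.8186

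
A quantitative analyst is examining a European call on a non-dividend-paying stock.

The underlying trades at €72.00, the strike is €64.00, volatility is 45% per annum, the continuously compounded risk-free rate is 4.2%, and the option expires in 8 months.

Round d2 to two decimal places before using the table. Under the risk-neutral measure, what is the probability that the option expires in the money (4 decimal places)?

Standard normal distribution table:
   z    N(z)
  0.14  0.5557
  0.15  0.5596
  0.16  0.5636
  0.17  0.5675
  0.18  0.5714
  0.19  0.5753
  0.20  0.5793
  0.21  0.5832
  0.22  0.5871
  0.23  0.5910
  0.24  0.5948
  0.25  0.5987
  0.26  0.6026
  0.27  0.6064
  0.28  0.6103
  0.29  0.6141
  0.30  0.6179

0.5832

σ√T = 0.45·√0.6667 = 0.3674
ln(S/K) + (r + σ²/2)T = ln(72/64) + (0.042 + 0.45²/2)·0.6667 = 0.1178 + 0.0955 = 0.2133
d₁ = 0.2133 / 0.3674 = 0.5805 ⇒ 0.58
d₂ = d₁ − σ√T = 0.5805 − 0.3674 = 0.2131 ⇒ 0.21
Pr(exercise) under Q = N(d₂) = 0.5832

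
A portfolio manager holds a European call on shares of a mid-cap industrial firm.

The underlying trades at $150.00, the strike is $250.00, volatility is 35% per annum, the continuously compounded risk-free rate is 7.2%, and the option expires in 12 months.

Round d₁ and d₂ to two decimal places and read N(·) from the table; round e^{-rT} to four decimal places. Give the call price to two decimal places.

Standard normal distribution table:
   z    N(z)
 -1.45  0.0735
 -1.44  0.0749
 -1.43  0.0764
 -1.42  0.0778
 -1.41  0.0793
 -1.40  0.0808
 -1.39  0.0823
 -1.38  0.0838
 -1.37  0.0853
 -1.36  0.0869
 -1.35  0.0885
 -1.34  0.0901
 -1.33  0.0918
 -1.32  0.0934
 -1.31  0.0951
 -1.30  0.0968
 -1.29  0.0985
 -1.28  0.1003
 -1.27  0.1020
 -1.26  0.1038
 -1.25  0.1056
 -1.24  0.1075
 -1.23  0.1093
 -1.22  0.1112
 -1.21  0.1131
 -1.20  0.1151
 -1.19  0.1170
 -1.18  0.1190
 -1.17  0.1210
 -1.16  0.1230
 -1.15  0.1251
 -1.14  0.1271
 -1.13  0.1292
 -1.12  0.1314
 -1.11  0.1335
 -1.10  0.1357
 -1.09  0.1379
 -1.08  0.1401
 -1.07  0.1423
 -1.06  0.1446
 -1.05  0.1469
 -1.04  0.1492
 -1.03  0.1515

$3.24

T = 1;  σ√T = 0.3500
d₁ = [ln(150/250) + (0.072 + 0.35²/2)·1] / 0.3500 = [-0.5108 + 0.1332] / 0.3500 = -1.0788 ⇒ -1.08
d₂ = d₁ − σ√T = -1.0788 − 0.3500 = -1.4288 ⇒ -1.43
e^(−rT) = e^(−0.072·1) = 0.9305
N(d₁) = N(-1.08) = 0.1401;  N(d₂) = N(-1.43) = 0.0764
C = 150·0.1401 − 250·0.9305·0.0764 = 21.0150 − 17.7725 = 3.2425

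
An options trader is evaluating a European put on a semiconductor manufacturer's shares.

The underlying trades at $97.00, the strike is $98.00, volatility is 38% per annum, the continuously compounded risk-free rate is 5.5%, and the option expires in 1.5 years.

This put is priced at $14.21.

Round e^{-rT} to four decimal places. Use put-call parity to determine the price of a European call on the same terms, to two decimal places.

$20.97

e^(−rT) = e^(−0.055·1.5) = 0.9208
Put-call parity: C − P = S − K·e^(−rT) = 97 − 98·0.9208 = 97 − 90.2384 = 6.7616
C = P + (C − P) = 14.21 + (6.7616) = 20.9716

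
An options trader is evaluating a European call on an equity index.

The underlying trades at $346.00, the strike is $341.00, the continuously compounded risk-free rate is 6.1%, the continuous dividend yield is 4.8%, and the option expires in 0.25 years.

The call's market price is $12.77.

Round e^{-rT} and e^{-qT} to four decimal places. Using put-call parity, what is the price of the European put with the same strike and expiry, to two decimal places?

e^(−qT) = e^(−0.048·0.25) = 0.9881;  e^(−rT) = e^(−0.061·0.25) = 0.9849
Put-call parity: C − P = S·e^(−qT) − K·e^(−rT) = 346·0.9881 − 341·0.9849 = 341.8826 − 335.8509 = 6.0317
P = C − (C − P) = 12.77 − (6.0317) = 6.7383

$6.74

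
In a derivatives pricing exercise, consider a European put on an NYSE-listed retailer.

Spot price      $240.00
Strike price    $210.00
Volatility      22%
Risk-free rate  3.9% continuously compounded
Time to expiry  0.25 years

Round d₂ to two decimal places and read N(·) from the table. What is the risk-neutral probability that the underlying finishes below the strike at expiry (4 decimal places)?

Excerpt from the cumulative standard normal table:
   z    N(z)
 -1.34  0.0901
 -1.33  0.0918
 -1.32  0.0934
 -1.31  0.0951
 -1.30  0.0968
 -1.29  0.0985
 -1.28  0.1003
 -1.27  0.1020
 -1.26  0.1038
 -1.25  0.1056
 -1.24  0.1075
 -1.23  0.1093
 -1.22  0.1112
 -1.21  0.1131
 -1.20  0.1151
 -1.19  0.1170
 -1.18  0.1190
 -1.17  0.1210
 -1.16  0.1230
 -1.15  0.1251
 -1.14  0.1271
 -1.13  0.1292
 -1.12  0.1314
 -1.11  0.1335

0.1056

σ√T = 0.22 × 0.5000 = 0.1100
d₁ = [ln(240/210) + (0.039 + 0.22²/2)·0.25] / 0.1100 = [0.1335 + 0.0158] / 0.1100 = 1.3576 ≈ 1.36
d₂ = d₁ − σ√T = 1.3576 − 0.1100 = 1.2476 ≈ 1.25
Risk-neutral Pr[S_T < K] = N(−d₂) = N(-1.25) = 0.1056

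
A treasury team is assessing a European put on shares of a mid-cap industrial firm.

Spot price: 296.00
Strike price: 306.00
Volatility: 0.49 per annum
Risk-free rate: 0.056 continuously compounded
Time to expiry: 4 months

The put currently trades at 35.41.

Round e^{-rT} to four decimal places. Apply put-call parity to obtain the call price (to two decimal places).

31.07

e^(−rT) = e^(−0.056·0.3333) = 0.9815
Put-call parity: C − P = S − K·e^(−rT) = 296 − 306·0.9815 = 296 − 300.3390 = -4.3390
C = P + (C − P) = 35.41 + (-4.3390) = 31.0710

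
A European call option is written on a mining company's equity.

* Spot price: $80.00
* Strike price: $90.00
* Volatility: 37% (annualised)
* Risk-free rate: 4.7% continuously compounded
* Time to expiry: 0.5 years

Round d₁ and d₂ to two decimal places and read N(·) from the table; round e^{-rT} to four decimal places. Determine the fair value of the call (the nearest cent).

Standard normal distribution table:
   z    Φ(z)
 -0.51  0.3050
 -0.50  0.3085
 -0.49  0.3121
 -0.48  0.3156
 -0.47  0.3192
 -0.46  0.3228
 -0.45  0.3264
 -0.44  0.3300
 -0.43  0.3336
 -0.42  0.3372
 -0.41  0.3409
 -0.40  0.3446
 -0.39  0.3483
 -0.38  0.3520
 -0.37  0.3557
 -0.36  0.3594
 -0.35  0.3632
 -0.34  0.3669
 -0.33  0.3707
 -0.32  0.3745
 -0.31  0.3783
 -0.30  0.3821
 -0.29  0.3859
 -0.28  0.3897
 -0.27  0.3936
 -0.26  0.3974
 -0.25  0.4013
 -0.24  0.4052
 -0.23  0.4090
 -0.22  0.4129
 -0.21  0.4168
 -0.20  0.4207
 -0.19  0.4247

$5.28

σ√T = 0.37·√0.5 = 0.2616
ln(S/K) + (r + σ²/2)T = ln(80/90) + (0.047 + 0.37²/2)·0.5 = -0.1178 + 0.0577 = -0.0601
d₁ = -0.0601 / 0.2616 = -0.2296 which rounds to -0.23
d₂ = d₁ − σ√T = -0.2296 − 0.2616 = -0.4912 which rounds to -0.49
e^(−rT) = e^(−0.047·0.5) = 0.9768
C = 80·N(-0.23) − 90·0.9768·N(-0.49) = 80·0.4090 − 90·0.9768·0.3121 = 32.7200 − 27.4373 = 5.2827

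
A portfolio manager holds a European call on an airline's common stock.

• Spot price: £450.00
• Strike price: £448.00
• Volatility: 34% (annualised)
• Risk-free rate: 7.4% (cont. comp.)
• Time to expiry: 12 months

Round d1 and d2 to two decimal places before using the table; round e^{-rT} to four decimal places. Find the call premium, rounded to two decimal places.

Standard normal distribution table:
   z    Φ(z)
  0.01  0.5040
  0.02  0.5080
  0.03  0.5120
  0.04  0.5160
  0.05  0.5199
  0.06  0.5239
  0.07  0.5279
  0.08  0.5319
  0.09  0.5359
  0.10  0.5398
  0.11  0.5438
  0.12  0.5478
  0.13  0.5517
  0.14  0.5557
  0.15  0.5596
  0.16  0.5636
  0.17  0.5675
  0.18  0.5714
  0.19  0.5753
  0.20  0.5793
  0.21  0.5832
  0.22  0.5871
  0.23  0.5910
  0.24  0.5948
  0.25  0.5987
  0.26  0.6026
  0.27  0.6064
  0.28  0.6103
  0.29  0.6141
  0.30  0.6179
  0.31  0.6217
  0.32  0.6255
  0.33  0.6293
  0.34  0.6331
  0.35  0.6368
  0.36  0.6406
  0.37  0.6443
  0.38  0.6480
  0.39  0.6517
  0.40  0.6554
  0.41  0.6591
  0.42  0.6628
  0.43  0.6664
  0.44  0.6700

£76.96

σ√T = 0.34 × 1.0000 = 0.3400
d₁ = [ln(450/448) + (0.074 + 0.34²/2)·1] / 0.3400 = [0.0045 + 0.1318] / 0.3400 = 0.4007 ⇒ 0.40
d₂ = d₁ − σ√T = 0.4007 − 0.3400 = 0.0607 ⇒ 0.06
exp(−rT) = exp(−0.074·1) = 0.9287
N(d₁) = N(0.40) = 0.6554;  N(d₂) = N(0.06) = 0.5239
C = 450·0.6554 − 448·0.9287·0.5239 = 294.9300 − 217.9726 = 76.9574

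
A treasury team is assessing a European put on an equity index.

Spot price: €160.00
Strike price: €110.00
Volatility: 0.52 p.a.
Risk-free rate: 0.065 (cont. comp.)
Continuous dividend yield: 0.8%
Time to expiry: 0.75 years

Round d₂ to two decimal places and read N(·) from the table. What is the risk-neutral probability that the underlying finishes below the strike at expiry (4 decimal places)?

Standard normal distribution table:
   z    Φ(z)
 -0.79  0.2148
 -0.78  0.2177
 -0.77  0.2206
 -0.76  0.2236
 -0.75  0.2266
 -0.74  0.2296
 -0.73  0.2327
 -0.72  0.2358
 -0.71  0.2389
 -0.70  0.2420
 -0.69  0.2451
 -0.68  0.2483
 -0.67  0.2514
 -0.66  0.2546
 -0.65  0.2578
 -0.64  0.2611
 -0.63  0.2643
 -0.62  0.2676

0.2420

σ√T = 0.52·√0.75 = 0.4503
d₁ = [ln(160/110) + (0.065 − 0.008 + ½·0.52²)·0.75] / (σ√T) = (0.3747 + 0.1442) / 0.4503 = 1.1521 ≈ 1.15
d₂ = 1.1521 − 0.4503 = 0.7018 ≈ 0.70
Risk-neutral Pr[S_T < K] = N(−d₂) = N(-0.70) = 0.2420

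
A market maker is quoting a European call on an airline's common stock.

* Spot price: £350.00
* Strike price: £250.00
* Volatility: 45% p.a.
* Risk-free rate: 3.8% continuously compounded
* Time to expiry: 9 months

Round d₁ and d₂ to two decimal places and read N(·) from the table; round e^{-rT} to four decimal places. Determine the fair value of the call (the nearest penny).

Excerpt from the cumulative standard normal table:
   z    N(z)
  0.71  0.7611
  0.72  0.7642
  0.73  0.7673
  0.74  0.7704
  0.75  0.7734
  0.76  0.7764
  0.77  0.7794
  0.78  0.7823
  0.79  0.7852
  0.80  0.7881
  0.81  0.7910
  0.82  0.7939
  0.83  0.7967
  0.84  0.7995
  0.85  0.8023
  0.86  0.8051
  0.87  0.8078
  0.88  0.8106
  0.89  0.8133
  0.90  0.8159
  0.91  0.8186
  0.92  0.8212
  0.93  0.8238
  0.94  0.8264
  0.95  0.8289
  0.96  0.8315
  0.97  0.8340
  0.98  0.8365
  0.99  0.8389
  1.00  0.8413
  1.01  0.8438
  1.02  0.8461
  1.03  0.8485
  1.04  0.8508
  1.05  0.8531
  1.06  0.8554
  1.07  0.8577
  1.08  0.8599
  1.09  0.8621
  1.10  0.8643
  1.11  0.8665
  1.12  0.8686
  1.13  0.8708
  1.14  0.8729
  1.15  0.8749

£117.59

T = 0.75;  σ√T = 0.3897
ln(S/K) + (r + σ²/2)T = ln(350/250) + (0.038 + 0.45²/2)·0.75 = 0.3365 + 0.1044 = 0.4409
d₁ = 0.4409 / 0.3897 = 1.1314 ⇒ 1.13
d₂ = d₁ − σ√T = 1.1314 − 0.3897 = 0.7417 ⇒ 0.74
e^(−rT) = e^(−0.038·0.75) = 0.9719
N(d₁) = N(1.13) = 0.8708;  N(d₂) = N(0.74) = 0.7704
C = 350·0.8708 − 250·0.9719·0.7704 = 304.7800 − 187.1879 = 117.5921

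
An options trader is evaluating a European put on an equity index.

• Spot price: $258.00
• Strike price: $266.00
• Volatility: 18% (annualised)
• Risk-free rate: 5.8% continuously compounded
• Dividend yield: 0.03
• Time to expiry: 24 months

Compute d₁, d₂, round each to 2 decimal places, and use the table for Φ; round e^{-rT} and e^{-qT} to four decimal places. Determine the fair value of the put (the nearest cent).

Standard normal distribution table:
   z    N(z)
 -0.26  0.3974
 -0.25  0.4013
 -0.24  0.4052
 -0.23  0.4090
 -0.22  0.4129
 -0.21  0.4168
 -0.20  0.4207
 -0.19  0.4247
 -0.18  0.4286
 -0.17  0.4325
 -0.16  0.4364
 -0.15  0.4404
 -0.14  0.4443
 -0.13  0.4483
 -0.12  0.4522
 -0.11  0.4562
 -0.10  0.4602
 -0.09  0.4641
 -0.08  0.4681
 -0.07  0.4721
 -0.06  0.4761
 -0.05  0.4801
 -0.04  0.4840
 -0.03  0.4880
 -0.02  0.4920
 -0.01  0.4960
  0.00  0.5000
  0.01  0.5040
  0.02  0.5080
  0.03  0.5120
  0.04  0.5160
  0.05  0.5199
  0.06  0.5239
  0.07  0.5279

σ√T = 0.18·√2 = 0.2546
d₁ = [ln(258/266) + (0.058 − 0.03 + 0.18²/2)·2] / 0.2546 = [-0.0305 + 0.0884] / 0.2546 = 0.2273 → 0.23
d₂ = d₁ − σ√T = 0.2273 − 0.2546 = -0.0273 → -0.03
exp(−qT) = exp(−0.03·2) = 0.9418;  exp(−rT) = exp(−0.058·2) = 0.8905
N(−d₂) = N(0.03) = 0.5120;  N(−d₁) = N(-0.23) = 0.4090
P = 266·0.8905·0.5120 − 258·0.9418·0.4090 = 121.2790 − 99.3806 = 21.8984

$21.90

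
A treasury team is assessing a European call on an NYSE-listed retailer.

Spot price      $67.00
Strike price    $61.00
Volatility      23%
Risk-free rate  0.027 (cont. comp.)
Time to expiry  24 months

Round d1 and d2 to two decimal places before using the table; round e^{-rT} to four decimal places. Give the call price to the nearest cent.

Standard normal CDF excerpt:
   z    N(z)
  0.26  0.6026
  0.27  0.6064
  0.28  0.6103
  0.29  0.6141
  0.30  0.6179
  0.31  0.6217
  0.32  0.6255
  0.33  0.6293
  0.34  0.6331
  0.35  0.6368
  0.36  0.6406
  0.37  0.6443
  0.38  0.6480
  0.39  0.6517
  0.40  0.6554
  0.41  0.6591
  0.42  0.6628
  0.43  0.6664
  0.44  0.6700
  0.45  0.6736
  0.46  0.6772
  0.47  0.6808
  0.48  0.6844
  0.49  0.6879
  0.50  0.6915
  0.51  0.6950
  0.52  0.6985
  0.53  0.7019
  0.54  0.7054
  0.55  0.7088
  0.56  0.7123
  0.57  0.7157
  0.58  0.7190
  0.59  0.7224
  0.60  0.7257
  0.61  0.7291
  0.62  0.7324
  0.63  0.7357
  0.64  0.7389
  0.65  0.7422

$13.58

σ√T = 0.23 × 1.4142 = 0.3253
d₁ = [ln(67/61) + (0.027 + 0.23²/2)·2] / 0.3253 = [0.0938 + 0.1069] / 0.3253 = 0.6171 → 0.62
d₂ = d₁ − σ√T = 0.6171 − 0.3253 = 0.2918 → 0.29
exp(−rT) = exp(−0.027·2) = 0.9474
N(d₁) = N(0.62) = 0.7324;  N(d₂) = N(0.29) = 0.6141
C = 67·0.7324 − 61·0.9474·0.6141 = 49.0708 − 35.4897 = 13.5811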